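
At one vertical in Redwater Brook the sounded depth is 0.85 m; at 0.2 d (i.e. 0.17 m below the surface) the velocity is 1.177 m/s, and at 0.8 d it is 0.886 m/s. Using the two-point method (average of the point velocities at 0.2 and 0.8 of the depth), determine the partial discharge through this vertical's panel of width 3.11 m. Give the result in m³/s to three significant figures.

2.73 m³/s

v̄ = (1.177 + 0.886) / 2 = 1.032 m/s
q = v̄ × d × w = 1.032 × 0.85 × 3.11 = 2.727 m³/s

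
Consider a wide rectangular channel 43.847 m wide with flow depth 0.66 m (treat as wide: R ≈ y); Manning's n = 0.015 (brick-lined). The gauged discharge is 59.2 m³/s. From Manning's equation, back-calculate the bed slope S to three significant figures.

0.00164

A = b·y = 43.847 × 0.66 = 28.94 m²
Wide channel: R ≈ y = 0.66 m
S = (Q·n / (1·A·R^(2/3)))² = (59.2×0.015 / (1×28.94×0.7580))² = 0.001639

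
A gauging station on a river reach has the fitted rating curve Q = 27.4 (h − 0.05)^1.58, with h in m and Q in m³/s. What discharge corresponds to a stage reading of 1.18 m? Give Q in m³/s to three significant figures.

Q = 27.4 × (1.18 − 0.05)^1.58 = 27.4 × 1.13^1.58 = 33.24 m³/s

33.2 m³/s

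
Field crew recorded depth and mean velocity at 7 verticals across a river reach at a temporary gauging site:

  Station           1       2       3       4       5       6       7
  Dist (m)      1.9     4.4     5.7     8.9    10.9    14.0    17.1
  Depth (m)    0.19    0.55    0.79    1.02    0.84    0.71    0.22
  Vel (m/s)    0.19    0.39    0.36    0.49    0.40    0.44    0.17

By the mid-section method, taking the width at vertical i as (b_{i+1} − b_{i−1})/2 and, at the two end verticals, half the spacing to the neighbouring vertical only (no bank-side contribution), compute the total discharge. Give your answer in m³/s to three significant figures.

4.28 m³/s

w_1 = (4.4 − 1.9)/2 = 1.25 m; q_1 = 0.19 × 0.19 × 1.25 = 0.04513 m³/s
w_2 = (5.7 − 1.9)/2 = 1.9 m; q_2 = 0.39 × 0.55 × 1.9 = 0.4076 m³/s
w_3 = (8.9 − 4.4)/2 = 2.25 m; q_3 = 0.36 × 0.79 × 2.25 = 0.6399 m³/s
w_4 = (10.9 − 5.7)/2 = 2.6 m; q_4 = 0.49 × 1.02 × 2.6 = 1.299 m³/s
w_5 = (14.0 − 8.9)/2 = 2.55 m; q_5 = 0.40 × 0.84 × 2.55 = 0.8568 m³/s
w_6 = (17.1 − 10.9)/2 = 3.1 m; q_6 = 0.44 × 0.71 × 3.1 = 0.9684 m³/s
w_7 = (17.1 − 14.0)/2 = 1.55 m; q_7 = 0.17 × 0.22 × 1.55 = 0.05797 m³/s
Q = Σ qᵢ = 4.275 m³/s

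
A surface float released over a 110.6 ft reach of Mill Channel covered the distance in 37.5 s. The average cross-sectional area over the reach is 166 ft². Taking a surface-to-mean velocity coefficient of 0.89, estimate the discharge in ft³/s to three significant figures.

v_surface = L / t̄ = 110.6 / 37.5 = 2.949 ft/s
v_mean = 0.89 × 2.949 = 2.625 ft/s
Q = A × v_mean = 166 × 2.625 = 435.7 ft³/s

436 ft³/s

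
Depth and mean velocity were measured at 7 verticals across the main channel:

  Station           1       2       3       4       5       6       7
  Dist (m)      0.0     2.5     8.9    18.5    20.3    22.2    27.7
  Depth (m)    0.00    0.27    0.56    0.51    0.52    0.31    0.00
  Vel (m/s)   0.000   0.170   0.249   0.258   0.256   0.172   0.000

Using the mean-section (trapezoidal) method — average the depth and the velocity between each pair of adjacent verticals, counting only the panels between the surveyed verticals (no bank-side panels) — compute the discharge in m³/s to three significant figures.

Panel 1-2: Δb = 2.5 m, d̄ = (0.00+0.27)/2 = 0.135, v̄ = (0.000+0.170)/2 = 0.085 → q = 2.5×0.135×0.085 = 0.02869 m³/s
Panel 2-3: Δb = 6.4 m, d̄ = (0.27+0.56)/2 = 0.415, v̄ = (0.170+0.249)/2 = 0.2095 → q = 6.4×0.415×0.2095 = 0.5564 m³/s
Panel 3-4: Δb = 9.6 m, d̄ = (0.56+0.51)/2 = 0.535, v̄ = (0.249+0.258)/2 = 0.2535 → q = 9.6×0.535×0.2535 = 1.302 m³/s
Panel 4-5: Δb = 1.8 m, d̄ = (0.51+0.52)/2 = 0.515, v̄ = (0.258+0.256)/2 = 0.257 → q = 1.8×0.515×0.257 = 0.2382 m³/s
Panel 5-6: Δb = 1.9 m, d̄ = (0.52+0.31)/2 = 0.415, v̄ = (0.256+0.172)/2 = 0.214 → q = 1.9×0.415×0.214 = 0.1687 m³/s
Panel 6-7: Δb = 5.5 m, d̄ = (0.31+0.00)/2 = 0.155, v̄ = (0.172+0.000)/2 = 0.086 → q = 5.5×0.155×0.086 = 0.07332 m³/s
Q = Σ q = 2.367 m³/s

2.37 m³/s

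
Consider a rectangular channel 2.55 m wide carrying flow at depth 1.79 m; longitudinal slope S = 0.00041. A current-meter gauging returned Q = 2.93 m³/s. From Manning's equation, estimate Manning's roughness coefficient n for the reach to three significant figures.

0.0259

A = b·y = 2.55 × 1.79 = 4.565 m²
P = b + 2y = 2.55 + 2×1.79 = 6.130 m
R = A/P = 4.565/6.130 = 0.7446 m
n = (1/Q)·A·R^(2/3)·S^(1/2) = (1/2.93) × 4.565 × 0.8215 × 0.02025 = 0.02591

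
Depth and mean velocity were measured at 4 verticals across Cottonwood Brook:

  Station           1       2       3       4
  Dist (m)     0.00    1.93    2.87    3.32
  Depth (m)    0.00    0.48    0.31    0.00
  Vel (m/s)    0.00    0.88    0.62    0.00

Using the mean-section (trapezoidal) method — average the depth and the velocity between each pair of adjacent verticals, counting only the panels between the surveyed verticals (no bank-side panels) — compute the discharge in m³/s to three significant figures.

0.504 m³/s

Panel 1-2: Δb = 1.93 m, d̄ = (0.00+0.48)/2 = 0.24, v̄ = (0.00+0.88)/2 = 0.44 → q = 1.93×0.24×0.44 = 0.2038 m³/s
Panel 2-3: Δb = 0.94 m, d̄ = (0.48+0.31)/2 = 0.395, v̄ = (0.88+0.62)/2 = 0.75 → q = 0.94×0.395×0.75 = 0.2785 m³/s
Panel 3-4: Δb = 0.45 m, d̄ = (0.31+0.00)/2 = 0.155, v̄ = (0.62+0.00)/2 = 0.31 → q = 0.45×0.155×0.31 = 0.02162 m³/s
Q = Σ q = 0.5039 m³/s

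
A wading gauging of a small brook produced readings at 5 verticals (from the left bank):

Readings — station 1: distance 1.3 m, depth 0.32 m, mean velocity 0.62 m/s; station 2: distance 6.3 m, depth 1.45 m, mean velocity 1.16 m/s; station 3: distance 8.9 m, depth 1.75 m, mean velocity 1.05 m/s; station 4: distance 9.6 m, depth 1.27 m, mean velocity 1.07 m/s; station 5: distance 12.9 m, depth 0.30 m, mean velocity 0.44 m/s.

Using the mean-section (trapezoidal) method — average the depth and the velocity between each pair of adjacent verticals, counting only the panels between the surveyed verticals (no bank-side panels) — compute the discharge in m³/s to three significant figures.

11.6 m³/s

Panel 1-2: Δb = 5 m, d̄ = (0.32+1.45)/2 = 0.885, v̄ = (0.62+1.16)/2 = 0.89 → q = 5×0.885×0.89 = 3.938 m³/s
Panel 2-3: Δb = 2.6 m, d̄ = (1.45+1.75)/2 = 1.6, v̄ = (1.16+1.05)/2 = 1.105 → q = 2.6×1.6×1.105 = 4.597 m³/s
Panel 3-4: Δb = 0.7 m, d̄ = (1.75+1.27)/2 = 1.51, v̄ = (1.05+1.07)/2 = 1.06 → q = 0.7×1.51×1.06 = 1.120 m³/s
Panel 4-5: Δb = 3.3 m, d̄ = (1.27+0.30)/2 = 0.785, v̄ = (1.07+0.44)/2 = 0.755 → q = 3.3×0.785×0.755 = 1.956 m³/s
Q = Σ q = 11.61 m³/s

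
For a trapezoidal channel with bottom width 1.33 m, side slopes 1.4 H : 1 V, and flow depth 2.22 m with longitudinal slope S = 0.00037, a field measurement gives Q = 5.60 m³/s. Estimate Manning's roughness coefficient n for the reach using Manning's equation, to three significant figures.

0.0360

A = (b + z·y)·y = (1.33 + 1.4×2.22)×2.22 = 9.852 m²
P = b + 2y√(1+z²) = 1.33 + 2×2.22×√(1+1.4²) = 8.969 m
R = A/P = 9.852/8.969 = 1.099 m
n = (1/Q)·A·R^(2/3)·S^(1/2) = (1/5.60) × 9.852 × 1.065 × 0.01924 = 0.03603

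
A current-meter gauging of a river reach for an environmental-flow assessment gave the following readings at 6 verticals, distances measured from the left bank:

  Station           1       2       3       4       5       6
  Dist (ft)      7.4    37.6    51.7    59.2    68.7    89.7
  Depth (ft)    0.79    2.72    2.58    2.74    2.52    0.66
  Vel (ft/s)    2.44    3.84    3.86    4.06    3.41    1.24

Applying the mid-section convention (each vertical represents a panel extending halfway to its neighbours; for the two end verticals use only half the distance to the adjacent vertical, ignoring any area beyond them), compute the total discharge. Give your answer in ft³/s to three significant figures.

w_1 = (37.6 − 7.4)/2 = 15.1 ft; q_1 = 2.44 × 0.79 × 15.1 = 29.11 ft³/s
w_2 = (51.7 − 7.4)/2 = 22.15 ft; q_2 = 3.84 × 2.72 × 22.15 = 231.4 ft³/s
w_3 = (59.2 − 37.6)/2 = 10.8 ft; q_3 = 3.86 × 2.58 × 10.8 = 107.6 ft³/s
w_4 = (68.7 − 51.7)/2 = 8.5 ft; q_4 = 4.06 × 2.74 × 8.5 = 94.56 ft³/s
w_5 = (89.7 − 59.2)/2 = 15.25 ft; q_5 = 3.41 × 2.52 × 15.25 = 131.0 ft³/s
w_6 = (89.7 − 68.7)/2 = 10.5 ft; q_6 = 1.24 × 0.66 × 10.5 = 8.593 ft³/s
Q = Σ qᵢ = 602.2 ft³/s

602 ft³/s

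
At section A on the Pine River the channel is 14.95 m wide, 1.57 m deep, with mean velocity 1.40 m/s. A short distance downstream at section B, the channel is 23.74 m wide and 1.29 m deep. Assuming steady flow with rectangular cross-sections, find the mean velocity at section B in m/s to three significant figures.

Q = A₁V₁ = (14.95×1.57) × 1.40 = 32.86 m³/s
A₂ = 23.74 × 1.29 = 30.62 m²
V₂ = Q/A₂ = 32.86/30.62 = 1.073 m/s

1.07 m/s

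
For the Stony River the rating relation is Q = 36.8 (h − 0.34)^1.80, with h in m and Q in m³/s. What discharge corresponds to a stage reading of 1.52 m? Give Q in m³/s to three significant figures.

Q = 36.8 × (1.52 − 0.34)^1.80 = 36.8 × 1.18^1.80 = 49.57 m³/s

49.6 m³/s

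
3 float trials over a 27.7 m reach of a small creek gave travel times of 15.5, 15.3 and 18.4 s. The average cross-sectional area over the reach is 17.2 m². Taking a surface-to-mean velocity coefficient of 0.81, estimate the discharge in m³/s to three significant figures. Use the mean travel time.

t̄ = (15.5 + 15.3 + 18.4) / 3 = 16.4 s
v_surface = L / t̄ = 27.7 / 16.4 = 1.689 m/s
v_mean = 0.81 × 1.689 = 1.368 m/s
Q = A × v_mean = 17.2 × 1.368 = 23.53 m³/s

23.5 m³/s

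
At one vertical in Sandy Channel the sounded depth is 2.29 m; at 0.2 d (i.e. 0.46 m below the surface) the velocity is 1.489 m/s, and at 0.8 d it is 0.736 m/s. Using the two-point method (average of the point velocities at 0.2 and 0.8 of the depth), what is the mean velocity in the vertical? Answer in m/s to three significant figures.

v̄ = (1.489 + 0.736) / 2 = 1.113 m/s

1.11 m/s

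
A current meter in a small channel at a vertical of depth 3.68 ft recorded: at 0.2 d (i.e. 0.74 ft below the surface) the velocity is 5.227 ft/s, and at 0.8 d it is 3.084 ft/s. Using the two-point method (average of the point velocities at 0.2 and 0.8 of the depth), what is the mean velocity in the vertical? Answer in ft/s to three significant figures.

v̄ = (5.227 + 3.084) / 2 = 4.156 ft/s

4.16 ft/s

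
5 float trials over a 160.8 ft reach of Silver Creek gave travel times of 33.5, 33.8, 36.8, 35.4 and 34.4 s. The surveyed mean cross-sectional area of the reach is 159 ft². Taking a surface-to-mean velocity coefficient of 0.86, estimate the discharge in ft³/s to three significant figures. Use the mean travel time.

632 ft³/s

t̄ = (33.5 + 33.8 + 36.8 + 35.4 + 34.4) / 5 = 34.78 s
v_surface = L / t̄ = 160.8 / 34.78 = 4.623 ft/s
v_mean = 0.86 × 4.623 = 3.976 ft/s
Q = A × v_mean = 159 × 3.976 = 632.2 ft³/s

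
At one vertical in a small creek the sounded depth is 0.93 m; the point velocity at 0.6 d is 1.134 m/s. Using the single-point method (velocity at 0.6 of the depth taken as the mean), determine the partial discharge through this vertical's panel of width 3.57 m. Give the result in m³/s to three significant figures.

v̄ = v₀.₆ = 1.134 m/s
q = v̄ × d × w = 1.134 × 0.93 × 3.57 = 3.765 m³/s

3.76 m³/s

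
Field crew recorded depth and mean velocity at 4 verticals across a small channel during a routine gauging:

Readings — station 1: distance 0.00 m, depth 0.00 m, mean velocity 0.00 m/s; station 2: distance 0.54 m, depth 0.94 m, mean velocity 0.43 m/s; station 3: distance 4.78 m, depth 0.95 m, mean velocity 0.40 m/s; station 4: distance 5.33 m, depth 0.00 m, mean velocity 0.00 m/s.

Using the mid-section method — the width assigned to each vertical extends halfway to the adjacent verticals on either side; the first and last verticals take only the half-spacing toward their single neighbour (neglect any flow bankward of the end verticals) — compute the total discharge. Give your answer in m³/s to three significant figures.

w_2 = (4.78 − 0.00)/2 = 2.39 m; q_2 = 0.43 × 0.94 × 2.39 = 0.9660 m³/s
w_3 = (5.33 − 0.54)/2 = 2.395 m; q_3 = 0.40 × 0.95 × 2.395 = 0.9101 m³/s
Stations 1, 4 contribute zero (depth or velocity is 0).
Q = Σ qᵢ = 1.876 m³/s

1.88 m³/s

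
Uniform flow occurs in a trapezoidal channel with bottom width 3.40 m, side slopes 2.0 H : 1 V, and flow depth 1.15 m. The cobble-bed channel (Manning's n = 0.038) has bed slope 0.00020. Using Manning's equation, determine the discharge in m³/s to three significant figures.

A = (b + z·y)·y = (3.40 + 2.0×1.15)×1.15 = 6.555 m²
P = b + 2y√(1+z²) = 3.40 + 2×1.15×√(1+2.0²) = 8.543 m
R = A/P = 6.555/8.543 = 0.7673 m
Q = (1/n)·A·R^(2/3)·S^(1/2) = (1/0.038) × 6.555 × 0.7673^(2/3) × 0.00020^(1/2) = 2.045 m³/s

2.04 m³/s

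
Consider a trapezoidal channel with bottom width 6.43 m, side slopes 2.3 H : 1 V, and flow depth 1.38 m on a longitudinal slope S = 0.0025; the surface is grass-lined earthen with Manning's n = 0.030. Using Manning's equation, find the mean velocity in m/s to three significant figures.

1.66 m/s

A = (b + z·y)·y = (6.43 + 2.3×1.38)×1.38 = 13.25 m²
P = b + 2y√(1+z²) = 6.43 + 2×1.38×√(1+2.3²) = 13.35 m
R = A/P = 13.25/13.35 = 0.9926 m
Q = (1/n)·A·R^(2/3)·S^(1/2) = (1/0.030) × 13.25 × 0.9926^(2/3) × 0.0025^(1/2) = 21.98 m³/s
V = Q/A = 21.98/13.25 = 1.658 m/s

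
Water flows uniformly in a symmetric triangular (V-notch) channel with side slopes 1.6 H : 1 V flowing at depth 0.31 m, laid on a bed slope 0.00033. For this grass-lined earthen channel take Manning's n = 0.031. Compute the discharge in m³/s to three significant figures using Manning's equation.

A = z·y² = 1.6×0.31² = 0.1538 m²
P = 2y√(1+z²) = 2×0.31×√(1+1.6²) = 1.170 m
R = A/P = 0.1538/1.170 = 0.1314 m
Q = (1/n)·A·R^(2/3)·S^(1/2) = (1/0.031) × 0.1538 × 0.1314^(2/3) × 0.00033^(1/2) = 0.02329 m³/s

0.0233 m³/s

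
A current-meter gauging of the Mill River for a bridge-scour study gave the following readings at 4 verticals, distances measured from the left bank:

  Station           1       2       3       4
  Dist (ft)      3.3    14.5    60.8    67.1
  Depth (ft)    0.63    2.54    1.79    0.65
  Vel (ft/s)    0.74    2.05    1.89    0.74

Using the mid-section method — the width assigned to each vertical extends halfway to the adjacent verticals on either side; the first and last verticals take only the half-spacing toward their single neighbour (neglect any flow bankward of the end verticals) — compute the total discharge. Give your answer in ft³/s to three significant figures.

w_1 = (14.5 − 3.3)/2 = 5.6 ft; q_1 = 0.74 × 0.63 × 5.6 = 2.611 ft³/s
w_2 = (60.8 − 3.3)/2 = 28.75 ft; q_2 = 2.05 × 2.54 × 28.75 = 149.7 ft³/s
w_3 = (67.1 − 14.5)/2 = 26.3 ft; q_3 = 1.89 × 1.79 × 26.3 = 88.98 ft³/s
w_4 = (67.1 − 60.8)/2 = 3.15 ft; q_4 = 0.74 × 0.65 × 3.15 = 1.515 ft³/s
Q = Σ qᵢ = 242.8 ft³/s

243 ft³/s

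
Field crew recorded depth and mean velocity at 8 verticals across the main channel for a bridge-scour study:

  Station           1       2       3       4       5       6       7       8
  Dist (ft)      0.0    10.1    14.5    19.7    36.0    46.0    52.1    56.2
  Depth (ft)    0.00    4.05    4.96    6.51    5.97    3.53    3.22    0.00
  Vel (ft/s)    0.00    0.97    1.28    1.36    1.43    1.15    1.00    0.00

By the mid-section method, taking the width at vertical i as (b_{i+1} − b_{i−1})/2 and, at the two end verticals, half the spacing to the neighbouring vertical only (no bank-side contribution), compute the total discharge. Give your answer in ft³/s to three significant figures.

315 ft³/s

w_2 = (14.5 − 0.0)/2 = 7.25 ft; q_2 = 0.97 × 4.05 × 7.25 = 28.48 ft³/s
w_3 = (19.7 − 10.1)/2 = 4.8 ft; q_3 = 1.28 × 4.96 × 4.8 = 30.47 ft³/s
w_4 = (36.0 − 14.5)/2 = 10.75 ft; q_4 = 1.36 × 6.51 × 10.75 = 95.18 ft³/s
w_5 = (46.0 − 19.7)/2 = 13.15 ft; q_5 = 1.43 × 5.97 × 13.15 = 112.3 ft³/s
w_6 = (52.1 − 36.0)/2 = 8.05 ft; q_6 = 1.15 × 3.53 × 8.05 = 32.68 ft³/s
w_7 = (56.2 − 46.0)/2 = 5.1 ft; q_7 = 1.00 × 3.22 × 5.1 = 16.42 ft³/s
Stations 1, 8 contribute zero (depth or velocity is 0).
Q = Σ qᵢ = 315.5 ft³/s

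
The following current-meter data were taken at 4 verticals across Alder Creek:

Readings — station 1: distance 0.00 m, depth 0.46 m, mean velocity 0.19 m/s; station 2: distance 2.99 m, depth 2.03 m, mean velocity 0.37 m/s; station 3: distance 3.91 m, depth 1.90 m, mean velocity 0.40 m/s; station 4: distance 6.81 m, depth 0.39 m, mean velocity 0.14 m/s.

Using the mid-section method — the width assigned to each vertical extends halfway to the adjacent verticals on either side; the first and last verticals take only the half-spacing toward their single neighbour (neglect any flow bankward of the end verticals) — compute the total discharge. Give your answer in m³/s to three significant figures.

3.13 m³/s

w_1 = (2.99 − 0.00)/2 = 1.495 m; q_1 = 0.19 × 0.46 × 1.495 = 0.1307 m³/s
w_2 = (3.91 − 0.00)/2 = 1.955 m; q_2 = 0.37 × 2.03 × 1.955 = 1.468 m³/s
w_3 = (6.81 − 2.99)/2 = 1.91 m; q_3 = 0.40 × 1.90 × 1.91 = 1.452 m³/s
w_4 = (6.81 − 3.91)/2 = 1.45 m; q_4 = 0.14 × 0.39 × 1.45 = 0.07917 m³/s
Q = Σ qᵢ = 3.130 m³/s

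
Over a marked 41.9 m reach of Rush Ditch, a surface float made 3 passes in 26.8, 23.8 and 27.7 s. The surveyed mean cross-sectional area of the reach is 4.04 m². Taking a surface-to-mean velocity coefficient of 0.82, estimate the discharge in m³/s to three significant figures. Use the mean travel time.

t̄ = (26.8 + 23.8 + 27.7) / 3 = 26.1 s
v_surface = L / t̄ = 41.9 / 26.1 = 1.605 m/s
v_mean = 0.82 × 1.605 = 1.316 m/s
Q = A × v_mean = 4.04 × 1.316 = 5.318 m³/s

5.32 m³/s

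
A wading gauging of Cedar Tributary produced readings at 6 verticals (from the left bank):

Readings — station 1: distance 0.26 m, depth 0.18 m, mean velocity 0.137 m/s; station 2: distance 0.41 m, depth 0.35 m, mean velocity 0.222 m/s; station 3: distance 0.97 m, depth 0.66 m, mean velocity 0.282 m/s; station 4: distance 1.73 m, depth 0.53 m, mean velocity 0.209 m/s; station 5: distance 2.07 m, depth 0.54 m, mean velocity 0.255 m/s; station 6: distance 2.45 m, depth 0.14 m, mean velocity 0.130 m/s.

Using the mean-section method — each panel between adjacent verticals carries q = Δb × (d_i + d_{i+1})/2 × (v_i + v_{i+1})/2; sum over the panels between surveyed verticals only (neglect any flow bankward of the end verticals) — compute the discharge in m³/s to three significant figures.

Panel 1-2: Δb = 0.15 m, d̄ = (0.18+0.35)/2 = 0.265, v̄ = (0.137+0.222)/2 = 0.1795 → q = 0.15×0.265×0.1795 = 0.007135 m³/s
Panel 2-3: Δb = 0.56 m, d̄ = (0.35+0.66)/2 = 0.505, v̄ = (0.222+0.282)/2 = 0.252 → q = 0.56×0.505×0.252 = 0.07127 m³/s
Panel 3-4: Δb = 0.76 m, d̄ = (0.66+0.53)/2 = 0.595, v̄ = (0.282+0.209)/2 = 0.2455 → q = 0.76×0.595×0.2455 = 0.1110 m³/s
Panel 4-5: Δb = 0.34 m, d̄ = (0.53+0.54)/2 = 0.535, v̄ = (0.209+0.255)/2 = 0.232 → q = 0.34×0.535×0.232 = 0.04220 m³/s
Panel 5-6: Δb = 0.38 m, d̄ = (0.54+0.14)/2 = 0.34, v̄ = (0.255+0.130)/2 = 0.1925 → q = 0.38×0.34×0.1925 = 0.02487 m³/s
Q = Σ q = 0.2565 m³/s

0.256 m³/s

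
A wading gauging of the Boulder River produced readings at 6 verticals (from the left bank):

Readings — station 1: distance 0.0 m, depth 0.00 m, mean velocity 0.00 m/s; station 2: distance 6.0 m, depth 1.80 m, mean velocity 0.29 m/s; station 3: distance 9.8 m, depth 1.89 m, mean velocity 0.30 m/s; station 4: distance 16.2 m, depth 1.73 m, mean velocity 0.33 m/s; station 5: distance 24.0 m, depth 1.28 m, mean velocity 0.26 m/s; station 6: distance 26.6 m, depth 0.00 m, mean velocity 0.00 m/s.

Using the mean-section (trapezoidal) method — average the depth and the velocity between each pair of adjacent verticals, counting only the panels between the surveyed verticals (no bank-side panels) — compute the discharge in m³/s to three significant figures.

10.2 m³/s

Panel 1-2: Δb = 6 m, d̄ = (0.00+1.80)/2 = 0.9, v̄ = (0.00+0.29)/2 = 0.145 → q = 6×0.9×0.145 = 0.7830 m³/s
Panel 2-3: Δb = 3.8 m, d̄ = (1.80+1.89)/2 = 1.845, v̄ = (0.29+0.30)/2 = 0.295 → q = 3.8×1.845×0.295 = 2.068 m³/s
Panel 3-4: Δb = 6.4 m, d̄ = (1.89+1.73)/2 = 1.81, v̄ = (0.30+0.33)/2 = 0.315 → q = 6.4×1.81×0.315 = 3.649 m³/s
Panel 4-5: Δb = 7.8 m, d̄ = (1.73+1.28)/2 = 1.505, v̄ = (0.33+0.26)/2 = 0.295 → q = 7.8×1.505×0.295 = 3.463 m³/s
Panel 5-6: Δb = 2.6 m, d̄ = (1.28+0.00)/2 = 0.64, v̄ = (0.26+0.00)/2 = 0.13 → q = 2.6×0.64×0.13 = 0.2163 m³/s
Q = Σ q = 10.18 m³/s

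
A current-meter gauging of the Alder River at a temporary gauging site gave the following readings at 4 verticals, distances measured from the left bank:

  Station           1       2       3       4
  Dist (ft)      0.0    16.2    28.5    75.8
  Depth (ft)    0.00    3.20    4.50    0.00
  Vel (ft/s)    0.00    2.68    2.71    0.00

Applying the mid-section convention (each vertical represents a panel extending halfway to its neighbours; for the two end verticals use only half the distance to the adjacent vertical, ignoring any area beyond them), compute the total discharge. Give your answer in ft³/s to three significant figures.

486 ft³/s

w_2 = (28.5 − 0.0)/2 = 14.25 ft; q_2 = 2.68 × 3.20 × 14.25 = 122.2 ft³/s
w_3 = (75.8 − 16.2)/2 = 29.8 ft; q_3 = 2.71 × 4.50 × 29.8 = 363.4 ft³/s
Stations 1, 4 contribute zero (depth or velocity is 0).
Q = Σ qᵢ = 485.6 ft³/s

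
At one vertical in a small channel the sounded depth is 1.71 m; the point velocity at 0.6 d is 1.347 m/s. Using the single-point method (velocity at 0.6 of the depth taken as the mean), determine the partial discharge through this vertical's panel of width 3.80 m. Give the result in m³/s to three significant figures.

8.75 m³/s

v̄ = v₀.₆ = 1.347 m/s
q = v̄ × d × w = 1.347 × 1.71 × 3.80 = 8.753 m³/s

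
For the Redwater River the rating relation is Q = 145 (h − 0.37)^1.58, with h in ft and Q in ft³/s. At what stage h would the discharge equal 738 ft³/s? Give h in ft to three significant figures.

3.17 ft

h − h₀ = (Q/C)^(1/b) = (738/145)^(1/1.58) = 2.801 ft
h = 0.37 + 2.801 = 3.171 ft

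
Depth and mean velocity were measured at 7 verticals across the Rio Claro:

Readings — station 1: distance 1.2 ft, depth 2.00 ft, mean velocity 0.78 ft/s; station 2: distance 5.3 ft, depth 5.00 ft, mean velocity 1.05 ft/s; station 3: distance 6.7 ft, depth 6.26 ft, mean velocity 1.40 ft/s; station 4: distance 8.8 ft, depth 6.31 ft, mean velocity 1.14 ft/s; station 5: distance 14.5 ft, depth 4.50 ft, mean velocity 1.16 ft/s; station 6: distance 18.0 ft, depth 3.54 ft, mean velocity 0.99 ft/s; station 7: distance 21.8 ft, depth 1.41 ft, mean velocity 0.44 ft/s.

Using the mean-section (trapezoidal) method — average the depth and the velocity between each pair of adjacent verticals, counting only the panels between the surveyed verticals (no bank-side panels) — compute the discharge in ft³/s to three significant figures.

96.8 ft³/s

Panel 1-2: Δb = 4.1 ft, d̄ = (2.00+5.00)/2 = 3.5, v̄ = (0.78+1.05)/2 = 0.915 → q = 4.1×3.5×0.915 = 13.13 ft³/s
Panel 2-3: Δb = 1.4 ft, d̄ = (5.00+6.26)/2 = 5.63, v̄ = (1.05+1.40)/2 = 1.225 → q = 1.4×5.63×1.225 = 9.655 ft³/s
Panel 3-4: Δb = 2.1 ft, d̄ = (6.26+6.31)/2 = 6.285, v̄ = (1.40+1.14)/2 = 1.27 → q = 2.1×6.285×1.27 = 16.76 ft³/s
Panel 4-5: Δb = 5.7 ft, d̄ = (6.31+4.50)/2 = 5.405, v̄ = (1.14+1.16)/2 = 1.15 → q = 5.7×5.405×1.15 = 35.43 ft³/s
Panel 5-6: Δb = 3.5 ft, d̄ = (4.50+3.54)/2 = 4.02, v̄ = (1.16+0.99)/2 = 1.075 → q = 3.5×4.02×1.075 = 15.13 ft³/s
Panel 6-7: Δb = 3.8 ft, d̄ = (3.54+1.41)/2 = 2.475, v̄ = (0.99+0.44)/2 = 0.715 → q = 3.8×2.475×0.715 = 6.725 ft³/s
Q = Σ q = 96.83 ft³/s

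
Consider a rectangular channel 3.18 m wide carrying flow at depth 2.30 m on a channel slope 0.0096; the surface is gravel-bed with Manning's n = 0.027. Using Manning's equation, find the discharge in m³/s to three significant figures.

25.5 m³/s

A = b·y = 3.18 × 2.30 = 7.314 m²
P = b + 2y = 3.18 + 2×2.30 = 7.780 m
R = A/P = 7.314/7.780 = 0.9401 m
Q = (1/n)·A·R^(2/3)·S^(1/2) = (1/0.027) × 7.314 × 0.9401^(2/3) × 0.0096^(1/2) = 25.47 m³/s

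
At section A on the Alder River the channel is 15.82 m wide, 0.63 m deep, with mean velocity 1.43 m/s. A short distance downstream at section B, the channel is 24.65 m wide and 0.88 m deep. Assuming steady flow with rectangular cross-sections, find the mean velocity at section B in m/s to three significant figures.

Q = A₁V₁ = (15.82×0.63) × 1.43 = 14.25 m³/s
A₂ = 24.65 × 0.88 = 21.69 m²
V₂ = Q/A₂ = 14.25/21.69 = 0.6570 m/s

0.657 m/s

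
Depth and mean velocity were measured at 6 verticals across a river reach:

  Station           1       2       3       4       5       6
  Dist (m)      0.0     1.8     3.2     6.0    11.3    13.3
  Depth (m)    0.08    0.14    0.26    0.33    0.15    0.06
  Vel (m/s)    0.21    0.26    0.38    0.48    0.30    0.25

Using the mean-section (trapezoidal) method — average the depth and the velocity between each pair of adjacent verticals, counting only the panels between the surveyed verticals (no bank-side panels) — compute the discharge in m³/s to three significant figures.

Panel 1-2: Δb = 1.8 m, d̄ = (0.08+0.14)/2 = 0.11, v̄ = (0.21+0.26)/2 = 0.235 → q = 1.8×0.11×0.235 = 0.04653 m³/s
Panel 2-3: Δb = 1.4 m, d̄ = (0.14+0.26)/2 = 0.2, v̄ = (0.26+0.38)/2 = 0.32 → q = 1.4×0.2×0.32 = 0.08960 m³/s
Panel 3-4: Δb = 2.8 m, d̄ = (0.26+0.33)/2 = 0.295, v̄ = (0.38+0.48)/2 = 0.43 → q = 2.8×0.295×0.43 = 0.3552 m³/s
Panel 4-5: Δb = 5.3 m, d̄ = (0.33+0.15)/2 = 0.24, v̄ = (0.48+0.30)/2 = 0.39 → q = 5.3×0.24×0.39 = 0.4961 m³/s
Panel 5-6: Δb = 2 m, d̄ = (0.15+0.06)/2 = 0.105, v̄ = (0.30+0.25)/2 = 0.275 → q = 2×0.105×0.275 = 0.05775 m³/s
Q = Σ q = 1.045 m³/s

1.05 m³/s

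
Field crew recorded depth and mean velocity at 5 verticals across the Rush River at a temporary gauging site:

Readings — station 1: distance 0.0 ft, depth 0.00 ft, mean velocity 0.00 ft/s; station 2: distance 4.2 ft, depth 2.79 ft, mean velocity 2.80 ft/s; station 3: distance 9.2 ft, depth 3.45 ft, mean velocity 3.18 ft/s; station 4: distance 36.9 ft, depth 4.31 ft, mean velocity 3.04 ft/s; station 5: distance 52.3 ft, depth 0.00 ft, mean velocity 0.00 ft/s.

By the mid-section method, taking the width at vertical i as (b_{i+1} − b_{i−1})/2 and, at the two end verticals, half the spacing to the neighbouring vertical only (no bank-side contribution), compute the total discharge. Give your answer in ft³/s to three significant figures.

w_2 = (9.2 − 0.0)/2 = 4.6 ft; q_2 = 2.80 × 2.79 × 4.6 = 35.94 ft³/s
w_3 = (36.9 − 4.2)/2 = 16.35 ft; q_3 = 3.18 × 3.45 × 16.35 = 179.4 ft³/s
w_4 = (52.3 − 9.2)/2 = 21.55 ft; q_4 = 3.04 × 4.31 × 21.55 = 282.4 ft³/s
Stations 1, 5 contribute zero (depth or velocity is 0).
Q = Σ qᵢ = 497.7 ft³/s

498 ft³/s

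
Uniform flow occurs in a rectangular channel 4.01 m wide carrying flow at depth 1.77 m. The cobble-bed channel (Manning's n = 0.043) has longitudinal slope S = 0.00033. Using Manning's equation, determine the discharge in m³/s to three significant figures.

A = b·y = 4.01 × 1.77 = 7.098 m²
P = b + 2y = 4.01 + 2×1.77 = 7.550 m
R = A/P = 7.098/7.550 = 0.9401 m
Q = (1/n)·A·R^(2/3)·S^(1/2) = (1/0.043) × 7.098 × 0.9401^(2/3) × 0.00033^(1/2) = 2.878 m³/s

2.88 m³/s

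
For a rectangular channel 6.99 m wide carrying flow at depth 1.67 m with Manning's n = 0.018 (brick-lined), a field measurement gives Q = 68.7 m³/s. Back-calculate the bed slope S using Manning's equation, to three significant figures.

A = b·y = 6.99 × 1.67 = 11.67 m²
P = b + 2y = 6.99 + 2×1.67 = 10.33 m
R = A/P = 11.67/10.33 = 1.130 m
S = (Q·n / (1·A·R^(2/3)))² = (68.7×0.018 / (1×11.67×1.085))² = 0.009534

0.00953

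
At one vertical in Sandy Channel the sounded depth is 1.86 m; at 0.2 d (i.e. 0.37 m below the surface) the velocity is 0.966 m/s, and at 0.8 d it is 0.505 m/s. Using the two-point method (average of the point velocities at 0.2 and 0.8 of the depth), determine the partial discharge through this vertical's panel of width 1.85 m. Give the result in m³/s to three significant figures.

2.53 m³/s

v̄ = (0.966 + 0.505) / 2 = 0.7355 m/s
q = v̄ × d × w = 0.7355 × 1.86 × 1.85 = 2.531 m³/s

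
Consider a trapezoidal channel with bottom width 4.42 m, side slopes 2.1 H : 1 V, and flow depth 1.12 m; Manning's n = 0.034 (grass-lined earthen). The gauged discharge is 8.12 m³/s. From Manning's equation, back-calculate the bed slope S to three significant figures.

A = (b + z·y)·y = (4.42 + 2.1×1.12)×1.12 = 7.585 m²
P = b + 2y√(1+z²) = 4.42 + 2×1.12×√(1+2.1²) = 9.630 m
R = A/P = 7.585/9.630 = 0.7876 m
S = (Q·n / (1·A·R^(2/3)))² = (8.12×0.034 / (1×7.585×0.8528))² = 0.001822

0.00182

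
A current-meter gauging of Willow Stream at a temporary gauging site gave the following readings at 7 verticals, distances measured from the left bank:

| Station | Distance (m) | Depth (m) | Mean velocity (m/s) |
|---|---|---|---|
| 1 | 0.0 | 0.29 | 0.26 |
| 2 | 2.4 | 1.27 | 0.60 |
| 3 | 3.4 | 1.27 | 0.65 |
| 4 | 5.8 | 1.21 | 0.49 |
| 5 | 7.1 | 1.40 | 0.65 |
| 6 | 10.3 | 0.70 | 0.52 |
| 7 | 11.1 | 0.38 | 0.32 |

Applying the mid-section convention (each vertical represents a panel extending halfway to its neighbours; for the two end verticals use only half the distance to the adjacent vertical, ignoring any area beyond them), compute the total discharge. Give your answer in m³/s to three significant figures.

6.71 m³/s

w_1 = (2.4 − 0.0)/2 = 1.2 m; q_1 = 0.26 × 0.29 × 1.2 = 0.09048 m³/s
w_2 = (3.4 − 0.0)/2 = 1.7 m; q_2 = 0.60 × 1.27 × 1.7 = 1.295 m³/s
w_3 = (5.8 − 2.4)/2 = 1.7 m; q_3 = 0.65 × 1.27 × 1.7 = 1.403 m³/s
w_4 = (7.1 − 3.4)/2 = 1.85 m; q_4 = 0.49 × 1.21 × 1.85 = 1.097 m³/s
w_5 = (10.3 − 5.8)/2 = 2.25 m; q_5 = 0.65 × 1.40 × 2.25 = 2.048 m³/s
w_6 = (11.1 − 7.1)/2 = 2 m; q_6 = 0.52 × 0.70 × 2 = 0.7280 m³/s
w_7 = (11.1 − 10.3)/2 = 0.4 m; q_7 = 0.32 × 0.38 × 0.4 = 0.04864 m³/s
Q = Σ qᵢ = 6.710 m³/s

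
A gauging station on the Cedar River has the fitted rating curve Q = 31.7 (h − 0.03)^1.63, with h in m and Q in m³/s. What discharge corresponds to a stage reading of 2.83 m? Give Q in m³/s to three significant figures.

170 m³/s

Q = 31.7 × (2.83 − 0.03)^1.63 = 31.7 × 2.8^1.63 = 169.8 m³/s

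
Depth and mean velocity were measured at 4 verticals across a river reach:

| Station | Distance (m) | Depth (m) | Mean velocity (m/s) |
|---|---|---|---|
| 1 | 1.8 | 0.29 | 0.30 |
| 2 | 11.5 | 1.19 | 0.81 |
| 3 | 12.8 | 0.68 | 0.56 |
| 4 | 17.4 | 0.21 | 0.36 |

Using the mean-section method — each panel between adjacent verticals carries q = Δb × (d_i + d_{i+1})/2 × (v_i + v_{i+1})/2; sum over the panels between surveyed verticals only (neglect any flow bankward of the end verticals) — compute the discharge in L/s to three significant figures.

Panel 1-2: Δb = 9.7 m, d̄ = (0.29+1.19)/2 = 0.74, v̄ = (0.30+0.81)/2 = 0.555 → q = 9.7×0.74×0.555 = 3.984 m³/s
Panel 2-3: Δb = 1.3 m, d̄ = (1.19+0.68)/2 = 0.935, v̄ = (0.81+0.56)/2 = 0.685 → q = 1.3×0.935×0.685 = 0.8326 m³/s
Panel 3-4: Δb = 4.6 m, d̄ = (0.68+0.21)/2 = 0.445, v̄ = (0.56+0.36)/2 = 0.46 → q = 4.6×0.445×0.46 = 0.9416 m³/s
Q = Σ q = 5.758 m³/s
= 5.758 × 1000 = 5758 L/s

5760 L/s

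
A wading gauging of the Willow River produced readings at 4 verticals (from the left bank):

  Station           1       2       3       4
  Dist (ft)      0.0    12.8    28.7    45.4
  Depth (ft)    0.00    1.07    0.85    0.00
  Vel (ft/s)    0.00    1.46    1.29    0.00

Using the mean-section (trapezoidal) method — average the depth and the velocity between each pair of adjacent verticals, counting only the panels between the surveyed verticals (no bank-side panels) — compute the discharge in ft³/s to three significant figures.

Panel 1-2: Δb = 12.8 ft, d̄ = (0.00+1.07)/2 = 0.535, v̄ = (0.00+1.46)/2 = 0.73 → q = 12.8×0.535×0.73 = 4.999 ft³/s
Panel 2-3: Δb = 15.9 ft, d̄ = (1.07+0.85)/2 = 0.96, v̄ = (1.46+1.29)/2 = 1.375 → q = 15.9×0.96×1.375 = 20.99 ft³/s
Panel 3-4: Δb = 16.7 ft, d̄ = (0.85+0.00)/2 = 0.425, v̄ = (1.29+0.00)/2 = 0.645 → q = 16.7×0.425×0.645 = 4.578 ft³/s
Q = Σ q = 30.56 ft³/s

30.6 ft³/s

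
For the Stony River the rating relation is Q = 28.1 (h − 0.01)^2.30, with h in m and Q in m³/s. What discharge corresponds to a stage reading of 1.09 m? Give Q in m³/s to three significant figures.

33.5 m³/s

Q = 28.1 × (1.09 − 0.01)^2.30 = 28.1 × 1.08^2.30 = 33.54 m³/s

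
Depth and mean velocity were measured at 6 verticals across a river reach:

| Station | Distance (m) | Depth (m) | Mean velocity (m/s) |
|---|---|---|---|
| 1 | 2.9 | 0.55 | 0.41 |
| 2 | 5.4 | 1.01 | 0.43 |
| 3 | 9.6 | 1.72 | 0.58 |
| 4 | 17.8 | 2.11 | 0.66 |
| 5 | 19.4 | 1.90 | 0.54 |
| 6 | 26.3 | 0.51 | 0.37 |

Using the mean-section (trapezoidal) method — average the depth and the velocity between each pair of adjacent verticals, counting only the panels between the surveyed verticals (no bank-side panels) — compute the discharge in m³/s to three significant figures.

Panel 1-2: Δb = 2.5 m, d̄ = (0.55+1.01)/2 = 0.78, v̄ = (0.41+0.43)/2 = 0.42 → q = 2.5×0.78×0.42 = 0.8190 m³/s
Panel 2-3: Δb = 4.2 m, d̄ = (1.01+1.72)/2 = 1.365, v̄ = (0.43+0.58)/2 = 0.505 → q = 4.2×1.365×0.505 = 2.895 m³/s
Panel 3-4: Δb = 8.2 m, d̄ = (1.72+2.11)/2 = 1.915, v̄ = (0.58+0.66)/2 = 0.62 → q = 8.2×1.915×0.62 = 9.736 m³/s
Panel 4-5: Δb = 1.6 m, d̄ = (2.11+1.90)/2 = 2.005, v̄ = (0.66+0.54)/2 = 0.6 → q = 1.6×2.005×0.6 = 1.925 m³/s
Panel 5-6: Δb = 6.9 m, d̄ = (1.90+0.51)/2 = 1.205, v̄ = (0.54+0.37)/2 = 0.455 → q = 6.9×1.205×0.455 = 3.783 m³/s
Q = Σ q = 19.16 m³/s

19.2 m³/s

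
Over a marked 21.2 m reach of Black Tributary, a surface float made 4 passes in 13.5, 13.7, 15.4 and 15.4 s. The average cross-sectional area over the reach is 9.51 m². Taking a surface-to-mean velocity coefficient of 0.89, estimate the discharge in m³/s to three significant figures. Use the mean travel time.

t̄ = (13.5 + 13.7 + 15.4 + 15.4) / 4 = 14.5 s
v_surface = L / t̄ = 21.2 / 14.5 = 1.462 m/s
v_mean = 0.89 × 1.462 = 1.301 m/s
Q = A × v_mean = 9.51 × 1.301 = 12.37 m³/s

12.4 m³/s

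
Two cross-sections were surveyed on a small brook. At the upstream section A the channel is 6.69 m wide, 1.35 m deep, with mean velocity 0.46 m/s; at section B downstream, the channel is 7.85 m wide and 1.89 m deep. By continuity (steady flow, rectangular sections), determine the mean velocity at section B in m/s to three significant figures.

Q = A₁V₁ = (6.69×1.35) × 0.46 = 4.154 m³/s
A₂ = 7.85 × 1.89 = 14.84 m²
V₂ = Q/A₂ = 4.154/14.84 = 0.2800 m/s

0.280 m/s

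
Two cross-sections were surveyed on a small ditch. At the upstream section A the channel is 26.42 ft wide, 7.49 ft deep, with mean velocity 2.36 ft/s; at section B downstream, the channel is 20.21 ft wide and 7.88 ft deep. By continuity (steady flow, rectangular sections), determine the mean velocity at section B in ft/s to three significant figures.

Q = A₁V₁ = (26.42×7.49) × 2.36 = 467.0 ft³/s
A₂ = 20.21 × 7.88 = 159.3 ft²
V₂ = Q/A₂ = 467.0/159.3 = 2.932 ft/s

2.93 ft/s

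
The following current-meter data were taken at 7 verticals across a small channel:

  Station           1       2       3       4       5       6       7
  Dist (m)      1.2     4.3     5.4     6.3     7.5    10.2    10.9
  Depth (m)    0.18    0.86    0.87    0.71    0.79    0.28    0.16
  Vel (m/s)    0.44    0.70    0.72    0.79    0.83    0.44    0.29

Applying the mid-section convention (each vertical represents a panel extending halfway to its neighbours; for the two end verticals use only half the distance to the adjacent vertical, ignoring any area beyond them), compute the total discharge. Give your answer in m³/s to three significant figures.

w_1 = (4.3 − 1.2)/2 = 1.55 m; q_1 = 0.44 × 0.18 × 1.55 = 0.1228 m³/s
w_2 = (5.4 − 1.2)/2 = 2.1 m; q_2 = 0.70 × 0.86 × 2.1 = 1.264 m³/s
w_3 = (6.3 − 4.3)/2 = 1 m; q_3 = 0.72 × 0.87 × 1 = 0.6264 m³/s
w_4 = (7.5 − 5.4)/2 = 1.05 m; q_4 = 0.79 × 0.71 × 1.05 = 0.5889 m³/s
w_5 = (10.2 − 6.3)/2 = 1.95 m; q_5 = 0.83 × 0.79 × 1.95 = 1.279 m³/s
w_6 = (10.9 − 7.5)/2 = 1.7 m; q_6 = 0.44 × 0.28 × 1.7 = 0.2094 m³/s
w_7 = (10.9 − 10.2)/2 = 0.35 m; q_7 = 0.29 × 0.16 × 0.35 = 0.01624 m³/s
Q = Σ qᵢ = 4.107 m³/s

4.11 m³/s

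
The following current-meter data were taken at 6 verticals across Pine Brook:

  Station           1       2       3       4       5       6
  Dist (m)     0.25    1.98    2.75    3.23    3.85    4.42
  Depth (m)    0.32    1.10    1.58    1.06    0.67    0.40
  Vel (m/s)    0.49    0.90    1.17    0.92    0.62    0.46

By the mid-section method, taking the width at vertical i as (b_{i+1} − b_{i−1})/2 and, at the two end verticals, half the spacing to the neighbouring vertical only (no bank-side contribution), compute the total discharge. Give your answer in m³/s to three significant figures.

w_1 = (1.98 − 0.25)/2 = 0.865 m; q_1 = 0.49 × 0.32 × 0.865 = 0.1356 m³/s
w_2 = (2.75 − 0.25)/2 = 1.25 m; q_2 = 0.90 × 1.10 × 1.25 = 1.238 m³/s
w_3 = (3.23 − 1.98)/2 = 0.625 m; q_3 = 1.17 × 1.58 × 0.625 = 1.155 m³/s
w_4 = (3.85 − 2.75)/2 = 0.55 m; q_4 = 0.92 × 1.06 × 0.55 = 0.5364 m³/s
w_5 = (4.42 − 3.23)/2 = 0.595 m; q_5 = 0.62 × 0.67 × 0.595 = 0.2472 m³/s
w_6 = (4.42 − 3.85)/2 = 0.285 m; q_6 = 0.46 × 0.40 × 0.285 = 0.05244 m³/s
Q = Σ qᵢ = 3.364 m³/s

3.36 m³/s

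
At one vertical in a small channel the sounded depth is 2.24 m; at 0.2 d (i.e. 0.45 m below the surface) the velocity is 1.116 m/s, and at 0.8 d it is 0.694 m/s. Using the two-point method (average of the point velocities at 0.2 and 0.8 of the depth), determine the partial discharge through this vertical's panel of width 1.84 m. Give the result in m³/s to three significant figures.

3.73 m³/s

v̄ = (1.116 + 0.694) / 2 = 0.9050 m/s
q = v̄ × d × w = 0.9050 × 2.24 × 1.84 = 3.730 m³/s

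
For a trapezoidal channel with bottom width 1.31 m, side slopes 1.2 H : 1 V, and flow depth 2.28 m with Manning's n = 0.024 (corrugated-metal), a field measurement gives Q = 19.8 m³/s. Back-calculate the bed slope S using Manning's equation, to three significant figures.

A = (b + z·y)·y = (1.31 + 1.2×2.28)×2.28 = 9.225 m²
P = b + 2y√(1+z²) = 1.31 + 2×2.28×√(1+1.2²) = 8.433 m
R = A/P = 9.225/8.433 = 1.094 m
S = (Q·n / (1·A·R^(2/3)))² = (19.8×0.024 / (1×9.225×1.062))² = 0.002354

0.00235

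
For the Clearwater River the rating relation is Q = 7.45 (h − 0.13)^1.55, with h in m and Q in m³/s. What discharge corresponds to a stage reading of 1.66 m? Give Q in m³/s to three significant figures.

14.4 m³/s

Q = 7.45 × (1.66 − 0.13)^1.55 = 7.45 × 1.53^1.55 = 14.40 m³/s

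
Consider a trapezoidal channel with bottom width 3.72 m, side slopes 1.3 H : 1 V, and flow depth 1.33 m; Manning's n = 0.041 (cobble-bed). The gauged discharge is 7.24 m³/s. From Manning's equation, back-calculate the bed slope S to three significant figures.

A = (b + z·y)·y = (3.72 + 1.3×1.33)×1.33 = 7.247 m²
P = b + 2y√(1+z²) = 3.72 + 2×1.33×√(1+1.3²) = 8.083 m
R = A/P = 7.247/8.083 = 0.8966 m
S = (Q·n / (1·A·R^(2/3)))² = (7.24×0.041 / (1×7.247×0.9298))² = 0.001940

0.00194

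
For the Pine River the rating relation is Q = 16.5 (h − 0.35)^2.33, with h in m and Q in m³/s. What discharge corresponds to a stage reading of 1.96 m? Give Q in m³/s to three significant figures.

50.0 m³/s

Q = 16.5 × (1.96 − 0.35)^2.33 = 16.5 × 1.61^2.33 = 50.05 m³/s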